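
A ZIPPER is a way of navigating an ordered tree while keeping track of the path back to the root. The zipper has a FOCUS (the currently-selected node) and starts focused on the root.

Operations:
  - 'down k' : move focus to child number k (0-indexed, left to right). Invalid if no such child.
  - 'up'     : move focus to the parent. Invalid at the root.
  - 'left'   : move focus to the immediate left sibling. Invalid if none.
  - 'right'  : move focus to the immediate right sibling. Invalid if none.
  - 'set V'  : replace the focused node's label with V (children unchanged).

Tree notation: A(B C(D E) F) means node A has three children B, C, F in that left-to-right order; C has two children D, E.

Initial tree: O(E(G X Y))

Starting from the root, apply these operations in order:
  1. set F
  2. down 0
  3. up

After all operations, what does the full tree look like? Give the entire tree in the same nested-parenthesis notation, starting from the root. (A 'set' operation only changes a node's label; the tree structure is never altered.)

Answer: F(E(G X Y))

Derivation:
Step 1 (set F): focus=F path=root depth=0 children=['E'] (at root)
Step 2 (down 0): focus=E path=0 depth=1 children=['G', 'X', 'Y'] left=[] right=[] parent=F
Step 3 (up): focus=F path=root depth=0 children=['E'] (at root)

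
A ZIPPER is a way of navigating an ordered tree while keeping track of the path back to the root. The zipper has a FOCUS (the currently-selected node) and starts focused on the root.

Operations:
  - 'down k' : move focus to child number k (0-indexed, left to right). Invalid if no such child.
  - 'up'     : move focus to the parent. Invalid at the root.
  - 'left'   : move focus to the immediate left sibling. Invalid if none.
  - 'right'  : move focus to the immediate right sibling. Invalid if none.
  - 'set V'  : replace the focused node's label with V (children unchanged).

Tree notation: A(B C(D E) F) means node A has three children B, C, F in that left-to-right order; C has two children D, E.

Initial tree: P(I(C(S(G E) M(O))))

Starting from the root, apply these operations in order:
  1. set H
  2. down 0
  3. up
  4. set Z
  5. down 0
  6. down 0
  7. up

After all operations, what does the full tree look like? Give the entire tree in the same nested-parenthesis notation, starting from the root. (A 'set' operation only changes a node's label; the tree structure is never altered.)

Answer: Z(I(C(S(G E) M(O))))

Derivation:
Step 1 (set H): focus=H path=root depth=0 children=['I'] (at root)
Step 2 (down 0): focus=I path=0 depth=1 children=['C'] left=[] right=[] parent=H
Step 3 (up): focus=H path=root depth=0 children=['I'] (at root)
Step 4 (set Z): focus=Z path=root depth=0 children=['I'] (at root)
Step 5 (down 0): focus=I path=0 depth=1 children=['C'] left=[] right=[] parent=Z
Step 6 (down 0): focus=C path=0/0 depth=2 children=['S', 'M'] left=[] right=[] parent=I
Step 7 (up): focus=I path=0 depth=1 children=['C'] left=[] right=[] parent=Z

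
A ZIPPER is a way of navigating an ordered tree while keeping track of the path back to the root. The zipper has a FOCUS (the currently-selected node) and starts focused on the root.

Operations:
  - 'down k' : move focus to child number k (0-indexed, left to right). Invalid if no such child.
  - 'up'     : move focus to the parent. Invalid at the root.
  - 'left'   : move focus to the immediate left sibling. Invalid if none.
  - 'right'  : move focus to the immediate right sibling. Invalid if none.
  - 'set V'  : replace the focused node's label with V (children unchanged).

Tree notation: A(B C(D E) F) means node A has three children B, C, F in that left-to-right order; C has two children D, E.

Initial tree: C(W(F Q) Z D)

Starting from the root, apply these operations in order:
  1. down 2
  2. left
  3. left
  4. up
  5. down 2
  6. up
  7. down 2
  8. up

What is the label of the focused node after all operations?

Answer: C

Derivation:
Step 1 (down 2): focus=D path=2 depth=1 children=[] left=['W', 'Z'] right=[] parent=C
Step 2 (left): focus=Z path=1 depth=1 children=[] left=['W'] right=['D'] parent=C
Step 3 (left): focus=W path=0 depth=1 children=['F', 'Q'] left=[] right=['Z', 'D'] parent=C
Step 4 (up): focus=C path=root depth=0 children=['W', 'Z', 'D'] (at root)
Step 5 (down 2): focus=D path=2 depth=1 children=[] left=['W', 'Z'] right=[] parent=C
Step 6 (up): focus=C path=root depth=0 children=['W', 'Z', 'D'] (at root)
Step 7 (down 2): focus=D path=2 depth=1 children=[] left=['W', 'Z'] right=[] parent=C
Step 8 (up): focus=C path=root depth=0 children=['W', 'Z', 'D'] (at root)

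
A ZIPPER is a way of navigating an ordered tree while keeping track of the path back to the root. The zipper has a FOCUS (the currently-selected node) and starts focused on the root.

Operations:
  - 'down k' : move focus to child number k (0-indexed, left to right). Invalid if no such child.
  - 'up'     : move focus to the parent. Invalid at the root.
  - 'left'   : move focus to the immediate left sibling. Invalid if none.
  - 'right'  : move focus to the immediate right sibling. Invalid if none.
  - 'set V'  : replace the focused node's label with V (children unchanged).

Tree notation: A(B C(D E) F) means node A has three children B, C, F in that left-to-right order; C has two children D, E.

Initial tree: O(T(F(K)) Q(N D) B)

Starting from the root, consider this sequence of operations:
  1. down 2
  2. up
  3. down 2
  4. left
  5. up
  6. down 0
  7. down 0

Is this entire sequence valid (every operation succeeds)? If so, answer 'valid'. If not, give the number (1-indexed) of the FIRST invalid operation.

Answer: valid

Derivation:
Step 1 (down 2): focus=B path=2 depth=1 children=[] left=['T', 'Q'] right=[] parent=O
Step 2 (up): focus=O path=root depth=0 children=['T', 'Q', 'B'] (at root)
Step 3 (down 2): focus=B path=2 depth=1 children=[] left=['T', 'Q'] right=[] parent=O
Step 4 (left): focus=Q path=1 depth=1 children=['N', 'D'] left=['T'] right=['B'] parent=O
Step 5 (up): focus=O path=root depth=0 children=['T', 'Q', 'B'] (at root)
Step 6 (down 0): focus=T path=0 depth=1 children=['F'] left=[] right=['Q', 'B'] parent=O
Step 7 (down 0): focus=F path=0/0 depth=2 children=['K'] left=[] right=[] parent=T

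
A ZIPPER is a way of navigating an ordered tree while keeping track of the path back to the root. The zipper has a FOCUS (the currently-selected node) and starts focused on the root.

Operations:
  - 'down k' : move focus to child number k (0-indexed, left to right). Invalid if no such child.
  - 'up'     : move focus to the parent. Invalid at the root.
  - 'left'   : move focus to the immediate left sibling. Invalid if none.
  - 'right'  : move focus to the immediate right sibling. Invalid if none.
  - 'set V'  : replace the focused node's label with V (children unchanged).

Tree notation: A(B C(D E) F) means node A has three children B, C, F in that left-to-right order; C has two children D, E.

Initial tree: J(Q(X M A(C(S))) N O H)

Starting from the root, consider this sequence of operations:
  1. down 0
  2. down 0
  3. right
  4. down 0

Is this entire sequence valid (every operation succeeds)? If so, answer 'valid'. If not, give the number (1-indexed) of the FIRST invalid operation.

Answer: 4

Derivation:
Step 1 (down 0): focus=Q path=0 depth=1 children=['X', 'M', 'A'] left=[] right=['N', 'O', 'H'] parent=J
Step 2 (down 0): focus=X path=0/0 depth=2 children=[] left=[] right=['M', 'A'] parent=Q
Step 3 (right): focus=M path=0/1 depth=2 children=[] left=['X'] right=['A'] parent=Q
Step 4 (down 0): INVALID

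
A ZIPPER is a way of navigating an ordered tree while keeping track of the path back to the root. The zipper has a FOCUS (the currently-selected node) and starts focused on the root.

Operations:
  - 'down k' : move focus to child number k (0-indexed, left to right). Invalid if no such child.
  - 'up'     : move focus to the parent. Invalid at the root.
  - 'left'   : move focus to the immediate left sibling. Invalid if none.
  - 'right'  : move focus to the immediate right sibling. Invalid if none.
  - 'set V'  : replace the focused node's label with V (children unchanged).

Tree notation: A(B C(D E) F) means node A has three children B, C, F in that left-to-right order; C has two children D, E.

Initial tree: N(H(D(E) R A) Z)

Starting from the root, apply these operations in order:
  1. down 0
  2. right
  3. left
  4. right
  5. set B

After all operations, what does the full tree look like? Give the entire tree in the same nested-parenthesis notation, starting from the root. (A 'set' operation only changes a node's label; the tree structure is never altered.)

Step 1 (down 0): focus=H path=0 depth=1 children=['D', 'R', 'A'] left=[] right=['Z'] parent=N
Step 2 (right): focus=Z path=1 depth=1 children=[] left=['H'] right=[] parent=N
Step 3 (left): focus=H path=0 depth=1 children=['D', 'R', 'A'] left=[] right=['Z'] parent=N
Step 4 (right): focus=Z path=1 depth=1 children=[] left=['H'] right=[] parent=N
Step 5 (set B): focus=B path=1 depth=1 children=[] left=['H'] right=[] parent=N

Answer: N(H(D(E) R A) B)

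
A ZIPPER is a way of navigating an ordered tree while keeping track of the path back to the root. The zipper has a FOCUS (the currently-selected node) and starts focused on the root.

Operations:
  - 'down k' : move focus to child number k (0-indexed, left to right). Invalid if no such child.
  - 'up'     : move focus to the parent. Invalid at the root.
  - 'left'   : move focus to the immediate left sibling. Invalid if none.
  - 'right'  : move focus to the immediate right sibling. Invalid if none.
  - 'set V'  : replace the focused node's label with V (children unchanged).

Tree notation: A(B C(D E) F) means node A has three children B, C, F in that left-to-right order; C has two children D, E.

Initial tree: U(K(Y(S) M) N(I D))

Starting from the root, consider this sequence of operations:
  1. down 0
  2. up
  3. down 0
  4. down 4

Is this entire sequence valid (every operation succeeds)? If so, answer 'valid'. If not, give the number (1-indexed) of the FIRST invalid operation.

Answer: 4

Derivation:
Step 1 (down 0): focus=K path=0 depth=1 children=['Y', 'M'] left=[] right=['N'] parent=U
Step 2 (up): focus=U path=root depth=0 children=['K', 'N'] (at root)
Step 3 (down 0): focus=K path=0 depth=1 children=['Y', 'M'] left=[] right=['N'] parent=U
Step 4 (down 4): INVALID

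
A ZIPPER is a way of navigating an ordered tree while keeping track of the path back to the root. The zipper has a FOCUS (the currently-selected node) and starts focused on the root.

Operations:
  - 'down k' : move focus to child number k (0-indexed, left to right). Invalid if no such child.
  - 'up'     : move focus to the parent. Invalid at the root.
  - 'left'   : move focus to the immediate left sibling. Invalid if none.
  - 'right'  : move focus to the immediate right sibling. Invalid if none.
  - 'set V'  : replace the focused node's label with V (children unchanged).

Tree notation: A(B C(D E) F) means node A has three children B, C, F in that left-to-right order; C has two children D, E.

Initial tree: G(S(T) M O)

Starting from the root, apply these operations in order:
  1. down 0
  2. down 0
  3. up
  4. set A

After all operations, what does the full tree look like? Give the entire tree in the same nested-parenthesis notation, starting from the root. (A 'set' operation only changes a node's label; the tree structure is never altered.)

Answer: G(A(T) M O)

Derivation:
Step 1 (down 0): focus=S path=0 depth=1 children=['T'] left=[] right=['M', 'O'] parent=G
Step 2 (down 0): focus=T path=0/0 depth=2 children=[] left=[] right=[] parent=S
Step 3 (up): focus=S path=0 depth=1 children=['T'] left=[] right=['M', 'O'] parent=G
Step 4 (set A): focus=A path=0 depth=1 children=['T'] left=[] right=['M', 'O'] parent=G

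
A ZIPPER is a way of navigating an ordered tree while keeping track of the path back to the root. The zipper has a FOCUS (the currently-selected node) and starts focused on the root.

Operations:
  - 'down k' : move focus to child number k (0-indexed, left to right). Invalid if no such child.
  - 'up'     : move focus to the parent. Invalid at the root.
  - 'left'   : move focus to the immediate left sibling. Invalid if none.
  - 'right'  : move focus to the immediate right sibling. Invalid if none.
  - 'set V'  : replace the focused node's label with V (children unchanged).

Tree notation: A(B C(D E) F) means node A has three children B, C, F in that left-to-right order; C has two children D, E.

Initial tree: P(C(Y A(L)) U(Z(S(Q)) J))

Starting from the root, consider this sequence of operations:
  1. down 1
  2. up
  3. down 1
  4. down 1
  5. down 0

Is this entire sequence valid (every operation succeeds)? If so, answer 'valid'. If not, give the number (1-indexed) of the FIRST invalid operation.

Step 1 (down 1): focus=U path=1 depth=1 children=['Z', 'J'] left=['C'] right=[] parent=P
Step 2 (up): focus=P path=root depth=0 children=['C', 'U'] (at root)
Step 3 (down 1): focus=U path=1 depth=1 children=['Z', 'J'] left=['C'] right=[] parent=P
Step 4 (down 1): focus=J path=1/1 depth=2 children=[] left=['Z'] right=[] parent=U
Step 5 (down 0): INVALID

Answer: 5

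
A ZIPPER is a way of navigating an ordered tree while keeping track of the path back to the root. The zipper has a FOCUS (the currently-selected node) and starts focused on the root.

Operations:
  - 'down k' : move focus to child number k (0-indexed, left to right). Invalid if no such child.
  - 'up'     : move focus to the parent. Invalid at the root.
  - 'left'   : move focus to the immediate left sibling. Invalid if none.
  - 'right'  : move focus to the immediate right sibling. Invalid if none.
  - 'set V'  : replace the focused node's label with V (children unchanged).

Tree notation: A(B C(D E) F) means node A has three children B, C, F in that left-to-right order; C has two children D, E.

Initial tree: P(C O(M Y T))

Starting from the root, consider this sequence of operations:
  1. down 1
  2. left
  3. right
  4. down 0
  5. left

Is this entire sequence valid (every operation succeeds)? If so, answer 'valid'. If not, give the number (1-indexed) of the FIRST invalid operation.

Answer: 5

Derivation:
Step 1 (down 1): focus=O path=1 depth=1 children=['M', 'Y', 'T'] left=['C'] right=[] parent=P
Step 2 (left): focus=C path=0 depth=1 children=[] left=[] right=['O'] parent=P
Step 3 (right): focus=O path=1 depth=1 children=['M', 'Y', 'T'] left=['C'] right=[] parent=P
Step 4 (down 0): focus=M path=1/0 depth=2 children=[] left=[] right=['Y', 'T'] parent=O
Step 5 (left): INVALID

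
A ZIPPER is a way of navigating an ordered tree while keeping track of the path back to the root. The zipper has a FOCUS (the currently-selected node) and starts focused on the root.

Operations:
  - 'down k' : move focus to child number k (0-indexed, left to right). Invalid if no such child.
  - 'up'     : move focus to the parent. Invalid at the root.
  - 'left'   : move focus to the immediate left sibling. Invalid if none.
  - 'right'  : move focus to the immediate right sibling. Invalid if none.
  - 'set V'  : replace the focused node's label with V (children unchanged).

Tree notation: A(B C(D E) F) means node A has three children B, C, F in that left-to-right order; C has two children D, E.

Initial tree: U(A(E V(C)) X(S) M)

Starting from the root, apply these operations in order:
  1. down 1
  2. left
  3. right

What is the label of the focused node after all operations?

Step 1 (down 1): focus=X path=1 depth=1 children=['S'] left=['A'] right=['M'] parent=U
Step 2 (left): focus=A path=0 depth=1 children=['E', 'V'] left=[] right=['X', 'M'] parent=U
Step 3 (right): focus=X path=1 depth=1 children=['S'] left=['A'] right=['M'] parent=U

Answer: X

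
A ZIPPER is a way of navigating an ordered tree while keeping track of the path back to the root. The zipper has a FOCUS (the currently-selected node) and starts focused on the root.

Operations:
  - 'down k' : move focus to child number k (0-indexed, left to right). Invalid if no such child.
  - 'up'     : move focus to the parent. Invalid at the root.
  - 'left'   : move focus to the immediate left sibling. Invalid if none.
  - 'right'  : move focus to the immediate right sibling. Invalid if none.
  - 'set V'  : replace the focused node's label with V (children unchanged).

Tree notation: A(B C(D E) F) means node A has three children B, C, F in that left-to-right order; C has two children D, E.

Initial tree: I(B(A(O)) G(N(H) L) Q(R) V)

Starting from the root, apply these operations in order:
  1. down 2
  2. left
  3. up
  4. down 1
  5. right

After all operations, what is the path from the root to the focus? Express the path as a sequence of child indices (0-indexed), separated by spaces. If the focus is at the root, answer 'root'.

Answer: 2

Derivation:
Step 1 (down 2): focus=Q path=2 depth=1 children=['R'] left=['B', 'G'] right=['V'] parent=I
Step 2 (left): focus=G path=1 depth=1 children=['N', 'L'] left=['B'] right=['Q', 'V'] parent=I
Step 3 (up): focus=I path=root depth=0 children=['B', 'G', 'Q', 'V'] (at root)
Step 4 (down 1): focus=G path=1 depth=1 children=['N', 'L'] left=['B'] right=['Q', 'V'] parent=I
Step 5 (right): focus=Q path=2 depth=1 children=['R'] left=['B', 'G'] right=['V'] parent=I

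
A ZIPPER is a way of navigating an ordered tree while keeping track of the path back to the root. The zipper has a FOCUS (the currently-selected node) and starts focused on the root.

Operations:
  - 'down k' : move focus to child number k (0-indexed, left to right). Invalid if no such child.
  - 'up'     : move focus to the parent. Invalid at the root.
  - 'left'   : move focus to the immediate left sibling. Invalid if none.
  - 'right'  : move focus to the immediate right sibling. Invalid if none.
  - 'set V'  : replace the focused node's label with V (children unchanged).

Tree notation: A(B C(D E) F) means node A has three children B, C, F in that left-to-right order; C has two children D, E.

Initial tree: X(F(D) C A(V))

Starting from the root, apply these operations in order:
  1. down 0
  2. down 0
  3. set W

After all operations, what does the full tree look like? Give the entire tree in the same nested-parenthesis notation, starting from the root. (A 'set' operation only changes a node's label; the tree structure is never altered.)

Answer: X(F(W) C A(V))

Derivation:
Step 1 (down 0): focus=F path=0 depth=1 children=['D'] left=[] right=['C', 'A'] parent=X
Step 2 (down 0): focus=D path=0/0 depth=2 children=[] left=[] right=[] parent=F
Step 3 (set W): focus=W path=0/0 depth=2 children=[] left=[] right=[] parent=F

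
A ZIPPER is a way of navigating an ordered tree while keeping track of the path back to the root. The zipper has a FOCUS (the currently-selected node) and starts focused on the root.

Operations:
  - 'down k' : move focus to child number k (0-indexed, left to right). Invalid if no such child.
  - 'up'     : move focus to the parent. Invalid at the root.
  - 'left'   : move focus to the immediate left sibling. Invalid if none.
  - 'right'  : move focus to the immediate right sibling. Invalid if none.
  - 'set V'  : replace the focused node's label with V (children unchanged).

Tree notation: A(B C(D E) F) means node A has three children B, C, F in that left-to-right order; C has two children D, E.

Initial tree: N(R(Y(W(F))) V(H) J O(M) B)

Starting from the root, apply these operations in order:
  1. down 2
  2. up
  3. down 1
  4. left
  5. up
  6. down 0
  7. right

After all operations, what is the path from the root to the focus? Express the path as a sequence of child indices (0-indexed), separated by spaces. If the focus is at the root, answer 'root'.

Step 1 (down 2): focus=J path=2 depth=1 children=[] left=['R', 'V'] right=['O', 'B'] parent=N
Step 2 (up): focus=N path=root depth=0 children=['R', 'V', 'J', 'O', 'B'] (at root)
Step 3 (down 1): focus=V path=1 depth=1 children=['H'] left=['R'] right=['J', 'O', 'B'] parent=N
Step 4 (left): focus=R path=0 depth=1 children=['Y'] left=[] right=['V', 'J', 'O', 'B'] parent=N
Step 5 (up): focus=N path=root depth=0 children=['R', 'V', 'J', 'O', 'B'] (at root)
Step 6 (down 0): focus=R path=0 depth=1 children=['Y'] left=[] right=['V', 'J', 'O', 'B'] parent=N
Step 7 (right): focus=V path=1 depth=1 children=['H'] left=['R'] right=['J', 'O', 'B'] parent=N

Answer: 1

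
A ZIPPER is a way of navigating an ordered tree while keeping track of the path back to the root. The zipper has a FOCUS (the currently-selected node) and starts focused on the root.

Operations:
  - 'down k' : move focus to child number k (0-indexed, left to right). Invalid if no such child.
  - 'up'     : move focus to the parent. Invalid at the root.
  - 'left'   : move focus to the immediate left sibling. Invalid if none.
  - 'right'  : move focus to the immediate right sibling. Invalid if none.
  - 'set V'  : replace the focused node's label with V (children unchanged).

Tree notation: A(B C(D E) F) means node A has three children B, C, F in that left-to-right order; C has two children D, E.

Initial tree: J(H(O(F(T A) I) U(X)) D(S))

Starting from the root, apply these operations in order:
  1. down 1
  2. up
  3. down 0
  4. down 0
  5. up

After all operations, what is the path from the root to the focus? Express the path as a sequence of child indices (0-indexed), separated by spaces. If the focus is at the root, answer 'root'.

Step 1 (down 1): focus=D path=1 depth=1 children=['S'] left=['H'] right=[] parent=J
Step 2 (up): focus=J path=root depth=0 children=['H', 'D'] (at root)
Step 3 (down 0): focus=H path=0 depth=1 children=['O', 'U'] left=[] right=['D'] parent=J
Step 4 (down 0): focus=O path=0/0 depth=2 children=['F', 'I'] left=[] right=['U'] parent=H
Step 5 (up): focus=H path=0 depth=1 children=['O', 'U'] left=[] right=['D'] parent=J

Answer: 0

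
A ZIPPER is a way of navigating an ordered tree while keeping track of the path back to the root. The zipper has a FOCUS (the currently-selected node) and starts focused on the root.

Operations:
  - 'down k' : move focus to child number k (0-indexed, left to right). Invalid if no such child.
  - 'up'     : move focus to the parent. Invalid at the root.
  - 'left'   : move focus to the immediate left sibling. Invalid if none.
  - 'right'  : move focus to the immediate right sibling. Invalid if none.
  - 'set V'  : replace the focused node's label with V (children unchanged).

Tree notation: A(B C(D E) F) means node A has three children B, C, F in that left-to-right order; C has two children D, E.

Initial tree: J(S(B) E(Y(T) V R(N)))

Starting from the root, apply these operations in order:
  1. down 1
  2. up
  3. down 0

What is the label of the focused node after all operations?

Step 1 (down 1): focus=E path=1 depth=1 children=['Y', 'V', 'R'] left=['S'] right=[] parent=J
Step 2 (up): focus=J path=root depth=0 children=['S', 'E'] (at root)
Step 3 (down 0): focus=S path=0 depth=1 children=['B'] left=[] right=['E'] parent=J

Answer: S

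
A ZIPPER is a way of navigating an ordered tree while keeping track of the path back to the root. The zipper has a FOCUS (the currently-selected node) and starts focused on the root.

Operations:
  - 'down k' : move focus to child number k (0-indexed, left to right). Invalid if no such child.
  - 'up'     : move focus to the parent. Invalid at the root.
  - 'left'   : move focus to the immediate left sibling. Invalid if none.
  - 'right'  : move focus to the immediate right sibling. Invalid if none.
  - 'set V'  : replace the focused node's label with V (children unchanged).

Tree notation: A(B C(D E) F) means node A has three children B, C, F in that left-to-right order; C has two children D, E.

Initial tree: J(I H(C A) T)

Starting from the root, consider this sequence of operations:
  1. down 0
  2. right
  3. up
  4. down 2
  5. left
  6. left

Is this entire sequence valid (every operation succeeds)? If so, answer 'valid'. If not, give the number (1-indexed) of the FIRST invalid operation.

Answer: valid

Derivation:
Step 1 (down 0): focus=I path=0 depth=1 children=[] left=[] right=['H', 'T'] parent=J
Step 2 (right): focus=H path=1 depth=1 children=['C', 'A'] left=['I'] right=['T'] parent=J
Step 3 (up): focus=J path=root depth=0 children=['I', 'H', 'T'] (at root)
Step 4 (down 2): focus=T path=2 depth=1 children=[] left=['I', 'H'] right=[] parent=J
Step 5 (left): focus=H path=1 depth=1 children=['C', 'A'] left=['I'] right=['T'] parent=J
Step 6 (left): focus=I path=0 depth=1 children=[] left=[] right=['H', 'T'] parent=J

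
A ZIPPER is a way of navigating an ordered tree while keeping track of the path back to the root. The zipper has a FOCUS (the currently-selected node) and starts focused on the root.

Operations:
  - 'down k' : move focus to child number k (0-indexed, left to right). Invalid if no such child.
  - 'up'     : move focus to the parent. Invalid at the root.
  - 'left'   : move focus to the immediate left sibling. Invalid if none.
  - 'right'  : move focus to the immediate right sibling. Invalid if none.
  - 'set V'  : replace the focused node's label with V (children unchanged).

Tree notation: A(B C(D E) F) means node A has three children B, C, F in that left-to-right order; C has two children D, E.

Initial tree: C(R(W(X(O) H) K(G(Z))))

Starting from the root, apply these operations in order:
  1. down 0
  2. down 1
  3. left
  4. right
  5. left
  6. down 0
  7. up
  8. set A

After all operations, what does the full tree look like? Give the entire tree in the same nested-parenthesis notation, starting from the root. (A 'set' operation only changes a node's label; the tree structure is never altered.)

Answer: C(R(A(X(O) H) K(G(Z))))

Derivation:
Step 1 (down 0): focus=R path=0 depth=1 children=['W', 'K'] left=[] right=[] parent=C
Step 2 (down 1): focus=K path=0/1 depth=2 children=['G'] left=['W'] right=[] parent=R
Step 3 (left): focus=W path=0/0 depth=2 children=['X', 'H'] left=[] right=['K'] parent=R
Step 4 (right): focus=K path=0/1 depth=2 children=['G'] left=['W'] right=[] parent=R
Step 5 (left): focus=W path=0/0 depth=2 children=['X', 'H'] left=[] right=['K'] parent=R
Step 6 (down 0): focus=X path=0/0/0 depth=3 children=['O'] left=[] right=['H'] parent=W
Step 7 (up): focus=W path=0/0 depth=2 children=['X', 'H'] left=[] right=['K'] parent=R
Step 8 (set A): focus=A path=0/0 depth=2 children=['X', 'H'] left=[] right=['K'] parent=R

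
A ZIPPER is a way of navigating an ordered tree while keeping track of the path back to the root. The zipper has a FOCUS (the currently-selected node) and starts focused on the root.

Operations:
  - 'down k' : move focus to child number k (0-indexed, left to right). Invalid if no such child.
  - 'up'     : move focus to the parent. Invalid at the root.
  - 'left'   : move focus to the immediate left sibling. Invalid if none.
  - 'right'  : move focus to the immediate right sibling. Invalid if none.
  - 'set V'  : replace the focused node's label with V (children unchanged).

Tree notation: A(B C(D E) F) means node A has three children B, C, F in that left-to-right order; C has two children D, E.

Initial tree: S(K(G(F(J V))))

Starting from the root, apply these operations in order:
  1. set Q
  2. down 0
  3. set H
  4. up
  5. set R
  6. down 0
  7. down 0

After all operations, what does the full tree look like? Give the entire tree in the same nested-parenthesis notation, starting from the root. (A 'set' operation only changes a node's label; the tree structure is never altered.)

Step 1 (set Q): focus=Q path=root depth=0 children=['K'] (at root)
Step 2 (down 0): focus=K path=0 depth=1 children=['G'] left=[] right=[] parent=Q
Step 3 (set H): focus=H path=0 depth=1 children=['G'] left=[] right=[] parent=Q
Step 4 (up): focus=Q path=root depth=0 children=['H'] (at root)
Step 5 (set R): focus=R path=root depth=0 children=['H'] (at root)
Step 6 (down 0): focus=H path=0 depth=1 children=['G'] left=[] right=[] parent=R
Step 7 (down 0): focus=G path=0/0 depth=2 children=['F'] left=[] right=[] parent=H

Answer: R(H(G(F(J V))))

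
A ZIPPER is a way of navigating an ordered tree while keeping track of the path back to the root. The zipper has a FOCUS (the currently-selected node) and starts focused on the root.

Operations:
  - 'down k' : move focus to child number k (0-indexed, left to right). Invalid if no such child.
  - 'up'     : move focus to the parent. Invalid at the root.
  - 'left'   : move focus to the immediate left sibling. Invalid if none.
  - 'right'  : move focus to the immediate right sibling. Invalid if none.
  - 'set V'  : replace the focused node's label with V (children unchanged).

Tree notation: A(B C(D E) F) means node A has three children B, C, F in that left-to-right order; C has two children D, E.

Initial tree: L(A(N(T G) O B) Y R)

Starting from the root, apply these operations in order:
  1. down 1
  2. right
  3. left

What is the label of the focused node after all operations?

Answer: Y

Derivation:
Step 1 (down 1): focus=Y path=1 depth=1 children=[] left=['A'] right=['R'] parent=L
Step 2 (right): focus=R path=2 depth=1 children=[] left=['A', 'Y'] right=[] parent=L
Step 3 (left): focus=Y path=1 depth=1 children=[] left=['A'] right=['R'] parent=L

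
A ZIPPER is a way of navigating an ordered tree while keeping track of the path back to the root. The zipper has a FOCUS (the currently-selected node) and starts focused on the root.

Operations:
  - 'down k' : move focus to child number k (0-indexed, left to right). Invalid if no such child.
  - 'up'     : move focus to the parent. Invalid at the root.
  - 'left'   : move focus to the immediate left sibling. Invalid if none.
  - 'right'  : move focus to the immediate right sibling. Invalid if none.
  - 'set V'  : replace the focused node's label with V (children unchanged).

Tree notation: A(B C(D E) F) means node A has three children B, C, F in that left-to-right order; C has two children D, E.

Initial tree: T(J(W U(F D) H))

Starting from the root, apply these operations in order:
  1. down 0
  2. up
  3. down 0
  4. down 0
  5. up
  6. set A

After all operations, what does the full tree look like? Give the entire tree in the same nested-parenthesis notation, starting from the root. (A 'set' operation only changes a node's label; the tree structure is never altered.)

Answer: T(A(W U(F D) H))

Derivation:
Step 1 (down 0): focus=J path=0 depth=1 children=['W', 'U', 'H'] left=[] right=[] parent=T
Step 2 (up): focus=T path=root depth=0 children=['J'] (at root)
Step 3 (down 0): focus=J path=0 depth=1 children=['W', 'U', 'H'] left=[] right=[] parent=T
Step 4 (down 0): focus=W path=0/0 depth=2 children=[] left=[] right=['U', 'H'] parent=J
Step 5 (up): focus=J path=0 depth=1 children=['W', 'U', 'H'] left=[] right=[] parent=T
Step 6 (set A): focus=A path=0 depth=1 children=['W', 'U', 'H'] left=[] right=[] parent=T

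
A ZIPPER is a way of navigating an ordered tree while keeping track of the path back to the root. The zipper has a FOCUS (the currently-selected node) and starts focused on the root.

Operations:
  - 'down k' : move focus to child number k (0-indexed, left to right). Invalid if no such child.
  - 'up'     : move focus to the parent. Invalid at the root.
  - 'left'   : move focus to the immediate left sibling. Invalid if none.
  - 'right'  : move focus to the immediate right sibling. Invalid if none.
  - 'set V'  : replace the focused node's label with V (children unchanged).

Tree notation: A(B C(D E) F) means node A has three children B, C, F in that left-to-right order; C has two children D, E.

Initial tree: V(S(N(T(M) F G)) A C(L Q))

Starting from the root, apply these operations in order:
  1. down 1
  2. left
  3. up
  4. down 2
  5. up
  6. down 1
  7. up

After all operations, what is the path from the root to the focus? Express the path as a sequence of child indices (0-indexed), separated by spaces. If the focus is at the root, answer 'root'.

Answer: root

Derivation:
Step 1 (down 1): focus=A path=1 depth=1 children=[] left=['S'] right=['C'] parent=V
Step 2 (left): focus=S path=0 depth=1 children=['N'] left=[] right=['A', 'C'] parent=V
Step 3 (up): focus=V path=root depth=0 children=['S', 'A', 'C'] (at root)
Step 4 (down 2): focus=C path=2 depth=1 children=['L', 'Q'] left=['S', 'A'] right=[] parent=V
Step 5 (up): focus=V path=root depth=0 children=['S', 'A', 'C'] (at root)
Step 6 (down 1): focus=A path=1 depth=1 children=[] left=['S'] right=['C'] parent=V
Step 7 (up): focus=V path=root depth=0 children=['S', 'A', 'C'] (at root)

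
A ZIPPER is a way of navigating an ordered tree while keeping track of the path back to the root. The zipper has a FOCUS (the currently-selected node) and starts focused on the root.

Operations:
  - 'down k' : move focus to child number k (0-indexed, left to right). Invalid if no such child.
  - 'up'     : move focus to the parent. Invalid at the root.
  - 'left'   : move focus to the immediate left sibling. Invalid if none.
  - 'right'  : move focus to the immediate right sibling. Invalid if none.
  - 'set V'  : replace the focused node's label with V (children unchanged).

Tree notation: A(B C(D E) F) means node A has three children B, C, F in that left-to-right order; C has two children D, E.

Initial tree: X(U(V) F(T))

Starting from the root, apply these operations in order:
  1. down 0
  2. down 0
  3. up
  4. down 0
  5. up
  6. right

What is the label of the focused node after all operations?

Step 1 (down 0): focus=U path=0 depth=1 children=['V'] left=[] right=['F'] parent=X
Step 2 (down 0): focus=V path=0/0 depth=2 children=[] left=[] right=[] parent=U
Step 3 (up): focus=U path=0 depth=1 children=['V'] left=[] right=['F'] parent=X
Step 4 (down 0): focus=V path=0/0 depth=2 children=[] left=[] right=[] parent=U
Step 5 (up): focus=U path=0 depth=1 children=['V'] left=[] right=['F'] parent=X
Step 6 (right): focus=F path=1 depth=1 children=['T'] left=['U'] right=[] parent=X

Answer: F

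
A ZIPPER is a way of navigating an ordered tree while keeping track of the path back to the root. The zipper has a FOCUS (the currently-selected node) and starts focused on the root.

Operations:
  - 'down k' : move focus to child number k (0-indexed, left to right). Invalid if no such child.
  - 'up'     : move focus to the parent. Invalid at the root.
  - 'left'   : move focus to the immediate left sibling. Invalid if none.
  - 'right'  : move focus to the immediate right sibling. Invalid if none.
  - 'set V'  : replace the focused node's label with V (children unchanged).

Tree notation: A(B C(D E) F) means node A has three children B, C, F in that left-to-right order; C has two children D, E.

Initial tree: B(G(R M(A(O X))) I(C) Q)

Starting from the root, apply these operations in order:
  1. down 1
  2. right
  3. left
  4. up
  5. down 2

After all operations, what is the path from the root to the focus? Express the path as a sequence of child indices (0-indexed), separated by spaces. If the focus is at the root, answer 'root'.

Step 1 (down 1): focus=I path=1 depth=1 children=['C'] left=['G'] right=['Q'] parent=B
Step 2 (right): focus=Q path=2 depth=1 children=[] left=['G', 'I'] right=[] parent=B
Step 3 (left): focus=I path=1 depth=1 children=['C'] left=['G'] right=['Q'] parent=B
Step 4 (up): focus=B path=root depth=0 children=['G', 'I', 'Q'] (at root)
Step 5 (down 2): focus=Q path=2 depth=1 children=[] left=['G', 'I'] right=[] parent=B

Answer: 2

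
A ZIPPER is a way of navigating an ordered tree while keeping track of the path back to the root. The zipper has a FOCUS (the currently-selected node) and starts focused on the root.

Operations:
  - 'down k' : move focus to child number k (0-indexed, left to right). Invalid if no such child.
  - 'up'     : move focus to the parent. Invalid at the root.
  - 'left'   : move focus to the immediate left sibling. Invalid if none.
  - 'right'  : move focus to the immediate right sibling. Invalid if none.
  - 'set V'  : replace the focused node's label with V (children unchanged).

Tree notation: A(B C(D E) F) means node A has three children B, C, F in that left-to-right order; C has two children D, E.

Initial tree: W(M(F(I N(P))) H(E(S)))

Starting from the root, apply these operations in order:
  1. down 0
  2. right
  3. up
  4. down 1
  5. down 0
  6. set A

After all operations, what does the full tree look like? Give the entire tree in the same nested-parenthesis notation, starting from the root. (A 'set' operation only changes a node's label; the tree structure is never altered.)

Answer: W(M(F(I N(P))) H(A(S)))

Derivation:
Step 1 (down 0): focus=M path=0 depth=1 children=['F'] left=[] right=['H'] parent=W
Step 2 (right): focus=H path=1 depth=1 children=['E'] left=['M'] right=[] parent=W
Step 3 (up): focus=W path=root depth=0 children=['M', 'H'] (at root)
Step 4 (down 1): focus=H path=1 depth=1 children=['E'] left=['M'] right=[] parent=W
Step 5 (down 0): focus=E path=1/0 depth=2 children=['S'] left=[] right=[] parent=H
Step 6 (set A): focus=A path=1/0 depth=2 children=['S'] left=[] right=[] parent=H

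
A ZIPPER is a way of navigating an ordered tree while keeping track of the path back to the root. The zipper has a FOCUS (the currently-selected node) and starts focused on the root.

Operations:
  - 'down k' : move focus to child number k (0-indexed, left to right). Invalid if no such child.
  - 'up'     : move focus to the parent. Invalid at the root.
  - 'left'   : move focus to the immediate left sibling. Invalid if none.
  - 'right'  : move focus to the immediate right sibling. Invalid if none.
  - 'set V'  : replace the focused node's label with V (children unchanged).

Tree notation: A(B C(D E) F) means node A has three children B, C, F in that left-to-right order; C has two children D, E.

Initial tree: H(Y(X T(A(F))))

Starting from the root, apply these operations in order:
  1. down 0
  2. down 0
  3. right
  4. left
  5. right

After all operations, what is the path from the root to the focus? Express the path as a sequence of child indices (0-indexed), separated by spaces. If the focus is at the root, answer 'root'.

Step 1 (down 0): focus=Y path=0 depth=1 children=['X', 'T'] left=[] right=[] parent=H
Step 2 (down 0): focus=X path=0/0 depth=2 children=[] left=[] right=['T'] parent=Y
Step 3 (right): focus=T path=0/1 depth=2 children=['A'] left=['X'] right=[] parent=Y
Step 4 (left): focus=X path=0/0 depth=2 children=[] left=[] right=['T'] parent=Y
Step 5 (right): focus=T path=0/1 depth=2 children=['A'] left=['X'] right=[] parent=Y

Answer: 0 1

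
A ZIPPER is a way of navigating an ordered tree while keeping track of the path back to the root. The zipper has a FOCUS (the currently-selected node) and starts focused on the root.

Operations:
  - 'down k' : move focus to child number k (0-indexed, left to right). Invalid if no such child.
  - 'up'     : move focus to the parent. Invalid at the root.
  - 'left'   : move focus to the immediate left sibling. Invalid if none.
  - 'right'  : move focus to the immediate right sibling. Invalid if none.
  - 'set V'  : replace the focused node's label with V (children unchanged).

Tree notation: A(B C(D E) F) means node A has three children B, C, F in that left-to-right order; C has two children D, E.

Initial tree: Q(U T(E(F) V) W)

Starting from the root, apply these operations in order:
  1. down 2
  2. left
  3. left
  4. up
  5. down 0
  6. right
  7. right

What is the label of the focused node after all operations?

Step 1 (down 2): focus=W path=2 depth=1 children=[] left=['U', 'T'] right=[] parent=Q
Step 2 (left): focus=T path=1 depth=1 children=['E', 'V'] left=['U'] right=['W'] parent=Q
Step 3 (left): focus=U path=0 depth=1 children=[] left=[] right=['T', 'W'] parent=Q
Step 4 (up): focus=Q path=root depth=0 children=['U', 'T', 'W'] (at root)
Step 5 (down 0): focus=U path=0 depth=1 children=[] left=[] right=['T', 'W'] parent=Q
Step 6 (right): focus=T path=1 depth=1 children=['E', 'V'] left=['U'] right=['W'] parent=Q
Step 7 (right): focus=W path=2 depth=1 children=[] left=['U', 'T'] right=[] parent=Q

Answer: W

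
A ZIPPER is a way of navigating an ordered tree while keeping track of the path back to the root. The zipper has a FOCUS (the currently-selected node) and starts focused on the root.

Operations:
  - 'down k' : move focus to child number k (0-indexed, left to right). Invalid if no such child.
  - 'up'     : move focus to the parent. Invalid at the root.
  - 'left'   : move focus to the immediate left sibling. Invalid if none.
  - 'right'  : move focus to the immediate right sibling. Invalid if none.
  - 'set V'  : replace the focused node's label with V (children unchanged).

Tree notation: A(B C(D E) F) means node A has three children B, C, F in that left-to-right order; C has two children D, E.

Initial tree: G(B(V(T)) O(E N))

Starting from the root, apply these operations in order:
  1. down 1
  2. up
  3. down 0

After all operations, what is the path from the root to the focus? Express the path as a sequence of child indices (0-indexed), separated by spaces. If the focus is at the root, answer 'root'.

Answer: 0

Derivation:
Step 1 (down 1): focus=O path=1 depth=1 children=['E', 'N'] left=['B'] right=[] parent=G
Step 2 (up): focus=G path=root depth=0 children=['B', 'O'] (at root)
Step 3 (down 0): focus=B path=0 depth=1 children=['V'] left=[] right=['O'] parent=G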